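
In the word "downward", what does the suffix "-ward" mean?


Suffix: -ward
Example: downward = down + -ward
Meaning = in the direction of


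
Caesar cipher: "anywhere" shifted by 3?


Word: "anywhere"
Shift: 3
Each letter → (letter + shift) mod 26:
  'a' (0) + 3 = 3 → 'd'
  'n' (13) + 3 = 16 → 'q'
  'y' (24) + 3 = 1 → 'b'
  'w' (22) + 3 = 25 → 'z'
  'h' (7) + 3 = 10 → 'k'
  'e' (4) + 3 = 7 → 'h'
  'r' (17) + 3 = 20 → 'u'
  'e' (4) + 3 = 7 → 'h'
Result = "dqbzkhuh"


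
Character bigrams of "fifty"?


Word: "fifty" (length 5)
Number of bigrams = 5 - 2 + 1 = 4
  Position 0: "fi"
  Position 1: "if"
  Position 2: "ft"
  Position 3: "ty"
Bigrams = "fi", "if", "ft", "ty"


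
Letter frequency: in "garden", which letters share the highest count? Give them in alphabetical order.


Word: "garden"
Letter counts:
  'a': 1
  'd': 1
  'e': 1
  'g': 1
  'n': 1
  'r': 1
Maximum count = 1
Most frequent = 'a', 'd', 'e', 'g', 'n', 'r' (1 time each)


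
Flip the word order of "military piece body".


Original: "military piece body"
Words (1..n): military | piece | body
Reversed (n..1): body | piece | military
Result = "body piece military"


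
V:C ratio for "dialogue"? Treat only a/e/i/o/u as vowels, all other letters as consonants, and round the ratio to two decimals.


Word: "dialogue"
Vowels (a,e,i,o,u): 5
Consonants: 3
Ratio = 5/3
= 1.67


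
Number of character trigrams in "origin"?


Word: "origin" (length 6)
Number of 3-grams = length - 3 + 1 = 6 - 3 + 1
= 4


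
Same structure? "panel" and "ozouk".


Pattern of "panel": [0, 1, 2, 3, 4]
Pattern of "ozouk": [0, 1, 0, 2, 3]
Patterns do not match
Same pattern = No


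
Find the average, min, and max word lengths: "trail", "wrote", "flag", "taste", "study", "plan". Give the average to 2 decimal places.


Lengths: "trail"=5, "wrote"=5, "flag"=4, "taste"=5, "study"=5, "plan"=4
Sum = 28, Count = 6
Average = 28/6 = 4.67
= avg=4.67, min=4, max=5


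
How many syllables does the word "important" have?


Word: "important"
Syllable breakdown: im | por | tant
Counting: 3 parts
= 3 syllables


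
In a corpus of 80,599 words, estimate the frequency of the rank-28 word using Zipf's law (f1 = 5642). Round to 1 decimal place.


Zipf's law: f(r) = f(1) / r
f(1) = 5642
f(28) = 5642 / 28
= 201.5 occurrences


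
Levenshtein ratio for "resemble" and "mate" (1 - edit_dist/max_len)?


Word 1: "resemble" (length 8)
Word 2: "mate" (length 4)
One optimal edit sequence:
  1. delete 'r'  (+1)
  2. delete 'e'  (+1)
  3. delete 's'  (+1)
  4. delete 'e'  (+1)
  5. keep 'm'
  6. substitute 'b' -> 'a'  (+1)
  7. substitute 'l' -> 't'  (+1)
  8. keep 'e'
Edit distance = 6
Max length = max(8, 4) = 8
Similarity = 1 - 6/8
= 0.2500


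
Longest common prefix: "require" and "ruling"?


Word 1: "require"
Word 2: "ruling"
Comparing from start:
  Pos 0: 'r' == 'r'
  Pos 1: 'e' != 'u' (stop)
LCP = "r" (length 1)


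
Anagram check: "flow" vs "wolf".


Word 1: "flow" → sorted: flow
Word 2: "wolf" → sorted: flow
Same letters? flow == flow
Anagram = Yes


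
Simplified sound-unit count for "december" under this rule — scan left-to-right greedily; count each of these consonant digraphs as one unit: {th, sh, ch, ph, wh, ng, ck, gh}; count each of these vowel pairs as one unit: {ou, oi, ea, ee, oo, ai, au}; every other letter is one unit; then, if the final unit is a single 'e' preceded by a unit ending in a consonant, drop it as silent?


Word: "december" (8 letters)
Left-to-right scan:
  1. 'd' (letter)
  2. 'e' (letter)
  3. 'c' (letter)
  4. 'e' (letter)
  5. 'm' (letter)
  6. 'b' (letter)
  7. 'e' (letter)
  8. 'r' (letter)
Units from scan: 8
Sound units = 8 units


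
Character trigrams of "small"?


Word: "small" (length 5)
Number of trigrams = 5 - 3 + 1 = 3
  Position 0: "sma"
  Position 1: "mal"
  Position 2: "all"
Trigrams = "sma", "mal", "all"


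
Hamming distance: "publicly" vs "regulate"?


Comparing character by character (same length = 8):
  Pos 0: 'p' vs 'r' !=
  Pos 1: 'u' vs 'e' !=
  Pos 2: 'b' vs 'g' !=
  Pos 3: 'l' vs 'u' !=
  Pos 4: 'i' vs 'l' !=
  Pos 5: 'c' vs 'a' !=
  Pos 6: 'l' vs 't' !=
  Pos 7: 'y' vs 'e' !=
Hamming distance = 8


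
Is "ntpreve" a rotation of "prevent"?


Word: "prevent", Candidate: "ntpreve"
Method: check if candidate is substring of word+word
"preventprevent" contains "ntpreve"? Yes
Is rotation = Yes


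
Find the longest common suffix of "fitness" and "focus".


Word 1: "fitness"
Word 2: "focus"
Comparing from end:
  Pos -1: 's' == 's'
  Pos -2: 's' != 'u' (stop)
LCS = "s" (length 1)


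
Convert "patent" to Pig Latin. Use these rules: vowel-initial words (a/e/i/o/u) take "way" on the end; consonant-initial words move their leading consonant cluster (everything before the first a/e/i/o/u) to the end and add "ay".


Word: "patent"
Starts with consonant(s) → move to end, add 'ay'
Consonant cluster: "p"
Pig Latin = "atentpay"


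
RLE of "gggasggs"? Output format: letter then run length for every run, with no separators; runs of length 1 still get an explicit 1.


String: "gggasggs"
Scanning for consecutive runs:
  'g' x 3
  'a' x 1
  's' x 1
  'g' x 2
  's' x 1
RLE = "g3a1s1g2s1"


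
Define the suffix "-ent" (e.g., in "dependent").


Suffix: -ent
Example: dependent (depend + -ent)
Meaning = one who / that which


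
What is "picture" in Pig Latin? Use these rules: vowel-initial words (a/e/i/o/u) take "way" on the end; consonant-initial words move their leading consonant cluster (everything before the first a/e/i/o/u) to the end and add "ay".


Word: "picture"
Starts with consonant(s) → move to end, add 'ay'
Consonant cluster: "p"
Pig Latin = "icturepay"


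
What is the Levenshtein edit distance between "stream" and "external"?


Word 1: "stream" (length 6)
Word 2: "external" (length 8)
One optimal edit sequence (insert/delete/substitute each cost 1):
  1. insert 'e'  (+1)
  2. substitute 's' -> 'x'  (+1)
  3. keep 't'
  4. insert 'e'  (+1)
  5. keep 'r'
  6. substitute 'e' -> 'n'  (+1)
  7. keep 'a'
  8. substitute 'm' -> 'l'  (+1)
Total edit operations: 5
Edit distance = 5


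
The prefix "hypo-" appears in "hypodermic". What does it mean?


Prefix: hypo-
Example: hypodermic (hypo- + dermic)
Meaning = under / below normal


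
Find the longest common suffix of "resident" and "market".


Word 1: "resident"
Word 2: "market"
Comparing from end:
  Pos -1: 't' == 't'
  Pos -2: 'n' != 'e' (stop)
LCS = "t" (length 1)


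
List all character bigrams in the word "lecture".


Word: "lecture" (length 7)
Number of bigrams = 7 - 2 + 1 = 6
  Position 0: "le"
  Position 1: "ec"
  Position 2: "ct"
  Position 3: "tu"
  Position 4: "ur"
  Position 5: "re"
Bigrams = "le", "ec", "ct", "tu", "ur", "re"


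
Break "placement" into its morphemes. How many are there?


Word: "placement"
Morphemes: place | -ment
Each morpheme carries meaning
= 2 morphemes


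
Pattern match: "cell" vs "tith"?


Pattern of "cell": [0, 1, 2, 2]
Pattern of "tith": [0, 1, 0, 2]
Patterns do not match
Same pattern = No


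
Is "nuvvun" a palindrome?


Word: "nuvvun"
Reversed: "nuvvun"
Forward == Backward? nuvvun == nuvvun
Palindrome = Yes


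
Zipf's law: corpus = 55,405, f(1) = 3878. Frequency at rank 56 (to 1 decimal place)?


Zipf's law: f(r) = f(1) / r
f(1) = 3878
f(56) = 3878 / 56
= 69.3 occurrences


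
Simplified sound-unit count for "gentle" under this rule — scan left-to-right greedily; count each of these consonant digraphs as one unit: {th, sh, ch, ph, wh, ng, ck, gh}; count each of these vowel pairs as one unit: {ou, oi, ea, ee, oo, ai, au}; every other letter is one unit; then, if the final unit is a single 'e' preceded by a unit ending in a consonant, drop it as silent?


Word: "gentle" (6 letters)
Left-to-right scan:
  1. 'g' (letter)
  2. 'e' (letter)
  3. 'n' (letter)
  4. 't' (letter)
  5. 'l' (letter)
  6. 'e' (letter)
Units from scan: 6
Final unit is 'e' after a consonant -> drop as silent (-1)
Sound units = 5 units


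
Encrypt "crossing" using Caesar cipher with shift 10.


Word: "crossing"
Shift: 10
Each letter → (letter + shift) mod 26:
  'c' (2) + 10 = 12 → 'm'
  'r' (17) + 10 = 1 → 'b'
  'o' (14) + 10 = 24 → 'y'
  's' (18) + 10 = 2 → 'c'
  's' (18) + 10 = 2 → 'c'
  'i' (8) + 10 = 18 → 's'
  'n' (13) + 10 = 23 → 'x'
  'g' (6) + 10 = 16 → 'q'
Result = "mbyccsxq"


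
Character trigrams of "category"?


Word: "category" (length 8)
Number of trigrams = 8 - 3 + 1 = 6
  Position 0: "cat"
  Position 1: "ate"
  Position 2: "teg"
  Position 3: "ego"
  Position 4: "gor"
  Position 5: "ory"
Trigrams = "cat", "ate", "teg", "ego", "gor", "ory"


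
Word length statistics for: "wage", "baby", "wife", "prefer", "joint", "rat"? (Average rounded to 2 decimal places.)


Lengths: "wage"=4, "baby"=4, "wife"=4, "prefer"=6, "joint"=5, "rat"=3
Sum = 26, Count = 6
Average = 26/6 = 4.33
= avg=4.33, min=3, max=6


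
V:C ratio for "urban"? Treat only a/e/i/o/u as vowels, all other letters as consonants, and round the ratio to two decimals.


Word: "urban"
Vowels (a,e,i,o,u): 2
Consonants: 3
Ratio = 2/3
= 0.67


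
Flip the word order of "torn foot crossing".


Original: "torn foot crossing"
Words (1..n): torn | foot | crossing
Reversed (n..1): crossing | foot | torn
Result = "crossing foot torn"


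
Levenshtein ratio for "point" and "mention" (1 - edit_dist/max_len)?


Word 1: "point" (length 5)
Word 2: "mention" (length 7)
One optimal edit sequence:
  1. insert 'm'  (+1)
  2. insert 'e'  (+1)
  3. substitute 'p' -> 'n'  (+1)
  4. substitute 'o' -> 't'  (+1)
  5. keep 'i'
  6. substitute 'n' -> 'o'  (+1)
  7. substitute 't' -> 'n'  (+1)
Edit distance = 6
Max length = max(5, 7) = 7
Similarity = 1 - 6/7
= 0.1429


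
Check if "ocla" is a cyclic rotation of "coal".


Word: "coal", Candidate: "ocla"
Method: check if candidate is substring of word+word
"coalcoal" contains "ocla"? No
Is rotation = No


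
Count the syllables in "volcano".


Word: "volcano"
Syllable breakdown: vol / ca / no
Counting: 3 parts
= 3 syllables


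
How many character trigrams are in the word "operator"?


Word: "operator" (length 8)
Number of 3-grams = length - 3 + 1 = 8 - 3 + 1
= 6


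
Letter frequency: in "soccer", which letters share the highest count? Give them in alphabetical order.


Word: "soccer"
Letter counts:
  'c': 2
  'e': 1
  'o': 1
  'r': 1
  's': 1
Maximum count = 2
Most frequent = 'c' (2 times each)


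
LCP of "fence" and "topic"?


Word 1: "fence"
Word 2: "topic"
Comparing from start:
  Pos 0: 'f' != 't' (stop)
LCP = "" (length 0)


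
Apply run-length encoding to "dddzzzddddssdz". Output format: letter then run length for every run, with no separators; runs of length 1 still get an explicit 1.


String: "dddzzzddddssdz"
Scanning for consecutive runs:
  'd' x 3
  'z' x 3
  'd' x 4
  's' x 2
  'd' x 1
  'z' x 1
RLE = "d3z3d4s2d1z1"


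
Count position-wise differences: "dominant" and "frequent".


Comparing character by character (same length = 8):
  Pos 0: 'd' vs 'f' !=
  Pos 1: 'o' vs 'r' !=
  Pos 2: 'm' vs 'e' !=
  Pos 3: 'i' vs 'q' !=
  Pos 4: 'n' vs 'u' !=
  Pos 5: 'a' vs 'e' !=
  Pos 6: 'n' vs 'n' =
  Pos 7: 't' vs 't' =
Hamming distance = 6


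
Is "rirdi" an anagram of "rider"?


Word 1: "rider" → sorted: deirr
Word 2: "rirdi" → sorted: diirr
Same letters? deirr != diirr
Anagram = No


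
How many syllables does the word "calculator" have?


Word: "calculator"
Syllable breakdown: cal | cu | la | tor
Counting: 4 parts
= 4 syllables


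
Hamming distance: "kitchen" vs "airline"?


Comparing character by character (same length = 7):
  Pos 0: 'k' vs 'a' !=
  Pos 1: 'i' vs 'i' =
  Pos 2: 't' vs 'r' !=
  Pos 3: 'c' vs 'l' !=
  Pos 4: 'h' vs 'i' !=
  Pos 5: 'e' vs 'n' !=
  Pos 6: 'n' vs 'e' !=
Hamming distance = 6


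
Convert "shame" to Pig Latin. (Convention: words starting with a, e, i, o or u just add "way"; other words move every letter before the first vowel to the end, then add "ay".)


Word: "shame"
Starts with consonant(s) → move to end, add 'ay'
Consonant cluster: "sh"
Pig Latin = "ameshay"


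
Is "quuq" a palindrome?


Word: "quuq"
Reversed: "quuq"
Forward == Backward? quuq == quuq
Palindrome = Yes


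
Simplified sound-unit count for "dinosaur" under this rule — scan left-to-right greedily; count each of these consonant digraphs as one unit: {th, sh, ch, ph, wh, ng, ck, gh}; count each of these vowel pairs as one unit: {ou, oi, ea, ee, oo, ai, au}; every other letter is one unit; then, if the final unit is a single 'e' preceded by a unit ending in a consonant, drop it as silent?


Word: "dinosaur" (8 letters)
Left-to-right scan:
  1. 'd' (letter)
  2. 'i' (letter)
  3. 'n' (letter)
  4. 'o' (letter)
  5. 's' (letter)
  6. 'au' (vowel-pair)
  7. 'r' (letter)
Units from scan: 7
Sound units = 7 units


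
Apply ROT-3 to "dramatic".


Word: "dramatic"
Shift: 3
Each letter → (letter + shift) mod 26:
  'd' (3) + 3 = 6 → 'g'
  'r' (17) + 3 = 20 → 'u'
  'a' (0) + 3 = 3 → 'd'
  'm' (12) + 3 = 15 → 'p'
  'a' (0) + 3 = 3 → 'd'
  't' (19) + 3 = 22 → 'w'
  'i' (8) + 3 = 11 → 'l'
  'c' (2) + 3 = 5 → 'f'
Result = "gudpdwlf"


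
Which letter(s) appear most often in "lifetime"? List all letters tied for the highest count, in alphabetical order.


Word: "lifetime"
Letter counts:
  'e': 2
  'f': 1
  'i': 2
  'l': 1
  'm': 1
  't': 1
Maximum count = 2
Most frequent = 'e', 'i' (2 times each)


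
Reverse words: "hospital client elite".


Original: "hospital client elite"
Words (1..n): hospital | client | elite
Reversed (n..1): elite | client | hospital
Result = "elite client hospital"


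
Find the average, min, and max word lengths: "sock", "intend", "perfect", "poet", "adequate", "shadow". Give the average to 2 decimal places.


Lengths: "sock"=4, "intend"=6, "perfect"=7, "poet"=4, "adequate"=8, "shadow"=6
Sum = 35, Count = 6
Average = 35/6 = 5.83
= avg=5.83, min=4, max=8


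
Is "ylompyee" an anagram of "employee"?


Word 1: "employee" → sorted: eeelmopy
Word 2: "ylompyee" → sorted: eelmopyy
Same letters? eeelmopy != eelmopyy
Anagram = No


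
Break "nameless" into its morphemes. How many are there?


Word: "nameless"
Morphemes: name | -less
Each morpheme carries meaning
= 2 morphemes


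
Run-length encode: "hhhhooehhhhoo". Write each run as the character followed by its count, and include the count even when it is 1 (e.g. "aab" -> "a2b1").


String: "hhhhooehhhhoo"
Scanning for consecutive runs:
  'h' x 4
  'o' x 2
  'e' x 1
  'h' x 4
  'o' x 2
RLE = "h4o2e1h4o2"


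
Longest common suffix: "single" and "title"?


Word 1: "single"
Word 2: "title"
Comparing from end:
  Pos -1: 'e' == 'e'
  Pos -2: 'l' == 'l'
  Pos -3: 'g' != 't' (stop)
LCS = "le" (length 2)


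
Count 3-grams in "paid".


Word: "paid" (length 4)
Number of 3-grams = length - 3 + 1 = 4 - 3 + 1
= 2


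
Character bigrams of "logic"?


Word: "logic" (length 5)
Number of bigrams = 5 - 2 + 1 = 4
  Position 0: "lo"
  Position 1: "og"
  Position 2: "gi"
  Position 3: "ic"
Bigrams = "lo", "og", "gi", "ic"


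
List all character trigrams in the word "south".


Word: "south" (length 5)
Number of trigrams = 5 - 3 + 1 = 3
  Position 0: "sou"
  Position 1: "out"
  Position 2: "uth"
Trigrams = "sou", "out", "uth"


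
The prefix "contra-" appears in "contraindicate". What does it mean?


Prefix: contra-
Example: contraindicate (contra- + indicate)
Meaning = against


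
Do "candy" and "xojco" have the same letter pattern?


Pattern of "candy": [0, 1, 2, 3, 4]
Pattern of "xojco": [0, 1, 2, 3, 1]
Patterns do not match
Same pattern = No


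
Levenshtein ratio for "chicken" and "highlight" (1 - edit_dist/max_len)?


Word 1: "chicken" (length 7)
Word 2: "highlight" (length 9)
One optimal edit sequence:
  1. insert 'h'  (+1)
  2. insert 'i'  (+1)
  3. substitute 'c' -> 'g'  (+1)
  4. keep 'h'
  5. substitute 'i' -> 'l'  (+1)
  6. substitute 'c' -> 'i'  (+1)
  7. substitute 'k' -> 'g'  (+1)
  8. substitute 'e' -> 'h'  (+1)
  9. substitute 'n' -> 't'  (+1)
Edit distance = 8
Max length = max(7, 9) = 9
Similarity = 1 - 8/9
= 0.1111


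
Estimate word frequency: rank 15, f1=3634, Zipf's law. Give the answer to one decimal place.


Zipf's law: f(r) = f(1) / r
f(1) = 3634
f(15) = 3634 / 15
= 242.3 occurrences


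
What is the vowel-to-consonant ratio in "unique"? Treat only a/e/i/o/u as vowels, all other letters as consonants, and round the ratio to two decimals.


Word: "unique"
Vowels (a,e,i,o,u): 4
Consonants: 2
Ratio = 4/2
= 2.00


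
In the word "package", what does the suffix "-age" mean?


Suffix: -age
As in: package -> pack + -age
Meaning = result / collection


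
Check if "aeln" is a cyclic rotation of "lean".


Word: "lean", Candidate: "aeln"
Method: check if candidate is substring of word+word
"leanlean" contains "aeln"? No
Is rotation = No


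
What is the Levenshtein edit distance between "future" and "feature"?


Word 1: "future" (length 6)
Word 2: "feature" (length 7)
One optimal edit sequence (insert/delete/substitute each cost 1):
  1. keep 'f'
  2. insert 'e'  (+1)
  3. substitute 'u' -> 'a'  (+1)
  4. keep 't'
  5. keep 'u'
  6. keep 'r'
  7. keep 'e'
Total edit operations: 2
Edit distance = 2


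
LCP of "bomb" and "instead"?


Word 1: "bomb"
Word 2: "instead"
Comparing from start:
  Pos 0: 'b' != 'i' (stop)
LCP = "" (length 0)


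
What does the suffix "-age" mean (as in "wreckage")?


Suffix: -age
Example: wreckage (wreck + -age)
Meaning = result / collection


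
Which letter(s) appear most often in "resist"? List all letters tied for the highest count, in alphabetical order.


Word: "resist"
Letter counts:
  'e': 1
  'i': 1
  'r': 1
  's': 2
  't': 1
Maximum count = 2
Most frequent = 's' (2 times each)


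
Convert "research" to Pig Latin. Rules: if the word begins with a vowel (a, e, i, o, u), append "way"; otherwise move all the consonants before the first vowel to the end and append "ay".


Word: "research"
Starts with consonant(s) → move to end, add 'ay'
Consonant cluster: "r"
Pig Latin = "esearchray"


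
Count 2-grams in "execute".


Word: "execute" (length 7)
Number of 2-grams = length - 2 + 1 = 7 - 2 + 1
= 6


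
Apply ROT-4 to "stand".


Word: "stand"
Shift: 4
Each letter → (letter + shift) mod 26:
  's' (18) + 4 = 22 → 'w'
  't' (19) + 4 = 23 → 'x'
  'a' (0) + 4 = 4 → 'e'
  'n' (13) + 4 = 17 → 'r'
  'd' (3) + 4 = 7 → 'h'
Result = "wxerh"


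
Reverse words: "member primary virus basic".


Original: "member primary virus basic"
Words (1..n): member | primary | virus | basic
Reversed (n..1): basic | virus | primary | member
Result = "basic virus primary member"


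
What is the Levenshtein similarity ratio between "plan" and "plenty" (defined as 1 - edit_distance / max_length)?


Word 1: "plan" (length 4)
Word 2: "plenty" (length 6)
One optimal edit sequence:
  1. keep 'p'
  2. keep 'l'
  3. substitute 'a' -> 'e'  (+1)
  4. keep 'n'
  5. insert 't'  (+1)
  6. insert 'y'  (+1)
Edit distance = 3
Max length = max(4, 6) = 6
Similarity = 1 - 3/6
= 0.5000


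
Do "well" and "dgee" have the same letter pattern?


Pattern of "well": [0, 1, 2, 2]
Pattern of "dgee": [0, 1, 2, 2]
Patterns match
Same pattern = Yes


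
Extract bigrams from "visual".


Word: "visual" (length 6)
Number of bigrams = 6 - 2 + 1 = 5
  Position 0: "vi"
  Position 1: "is"
  Position 2: "su"
  Position 3: "ua"
  Position 4: "al"
Bigrams = "vi", "is", "su", "ua", "al"


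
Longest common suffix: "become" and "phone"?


Word 1: "become"
Word 2: "phone"
Comparing from end:
  Pos -1: 'e' == 'e'
  Pos -2: 'm' != 'n' (stop)
LCS = "e" (length 1)


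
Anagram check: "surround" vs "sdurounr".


Word 1: "surround" → sorted: dnorrsuu
Word 2: "sdurounr" → sorted: dnorrsuu
Same letters? dnorrsuu == dnorrsuu
Anagram = Yes


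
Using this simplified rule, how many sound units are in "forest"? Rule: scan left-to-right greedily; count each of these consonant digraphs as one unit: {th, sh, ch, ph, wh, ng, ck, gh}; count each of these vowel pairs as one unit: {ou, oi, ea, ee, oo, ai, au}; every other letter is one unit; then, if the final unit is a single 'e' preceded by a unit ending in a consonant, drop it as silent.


Word: "forest" (6 letters)
Left-to-right scan:
  1. 'f' (letter)
  2. 'o' (letter)
  3. 'r' (letter)
  4. 'e' (letter)
  5. 's' (letter)
  6. 't' (letter)
Units from scan: 6
Sound units = 6 units


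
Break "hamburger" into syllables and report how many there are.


Word: "hamburger"
Syllable breakdown: ham · bur · ger
Counting: 3 parts
= 3 syllables


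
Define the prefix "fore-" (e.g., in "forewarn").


Prefix: fore-
As in: forewarn -> fore- + warn
Meaning = before


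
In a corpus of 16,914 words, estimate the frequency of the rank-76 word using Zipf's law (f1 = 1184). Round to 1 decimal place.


Zipf's law: f(r) = f(1) / r
f(1) = 1184
f(76) = 1184 / 76
= 15.6 occurrences


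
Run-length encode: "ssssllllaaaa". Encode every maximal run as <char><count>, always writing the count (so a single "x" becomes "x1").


String: "ssssllllaaaa"
Scanning for consecutive runs:
  's' x 4
  'l' x 4
  'a' x 4
RLE = "s4l4a4"


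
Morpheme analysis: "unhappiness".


Word: "unhappiness"
Morphemes: un- | happi | -ness
Each morpheme carries meaning
= 3 morphemes


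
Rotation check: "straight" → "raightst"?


Word: "straight", Candidate: "raightst"
Method: check if candidate is substring of word+word
"straightstraight" contains "raightst"? Yes
Is rotation = Yes


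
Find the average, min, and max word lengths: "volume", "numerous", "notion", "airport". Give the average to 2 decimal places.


Lengths: "volume"=6, "numerous"=8, "notion"=6, "airport"=7
Sum = 27, Count = 4
Average = 27/4 = 6.75
= avg=6.75, min=6, max=8


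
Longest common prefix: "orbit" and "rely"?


Word 1: "orbit"
Word 2: "rely"
Comparing from start:
  Pos 0: 'o' != 'r' (stop)
LCP = "" (length 0)


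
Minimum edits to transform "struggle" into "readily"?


Word 1: "struggle" (length 8)
Word 2: "readily" (length 7)
One optimal edit sequence (insert/delete/substitute each cost 1):
  1. delete 's'  (+1)
  2. substitute 't' -> 'r'  (+1)
  3. substitute 'r' -> 'e'  (+1)
  4. substitute 'u' -> 'a'  (+1)
  5. substitute 'g' -> 'd'  (+1)
  6. substitute 'g' -> 'i'  (+1)
  7. keep 'l'
  8. substitute 'e' -> 'y'  (+1)
Total edit operations: 7
Edit distance = 7


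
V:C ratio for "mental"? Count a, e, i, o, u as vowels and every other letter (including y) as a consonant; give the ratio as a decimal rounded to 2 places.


Word: "mental"
Vowels (a,e,i,o,u): 2
Consonants: 4
Ratio = 2/4
= 0.50


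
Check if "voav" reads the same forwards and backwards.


Word: "voav"
Reversed: "vaov"
Forward == Backward? voav != vaov
Palindrome = No


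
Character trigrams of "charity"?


Word: "charity" (length 7)
Number of trigrams = 7 - 3 + 1 = 5
  Position 0: "cha"
  Position 1: "har"
  Position 2: "ari"
  Position 3: "rit"
  Position 4: "ity"
Trigrams = "cha", "har", "ari", "rit", "ity"


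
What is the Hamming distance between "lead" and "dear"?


Comparing character by character (same length = 4):
  Pos 0: 'l' vs 'd' !=
  Pos 1: 'e' vs 'e' =
  Pos 2: 'a' vs 'a' =
  Pos 3: 'd' vs 'r' !=
Hamming distance = 2


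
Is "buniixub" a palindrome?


Word: "buniixub"
Reversed: "buxiinub"
Forward == Backward? buniixub != buxiinub
Palindrome = No


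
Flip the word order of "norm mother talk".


Original: "norm mother talk"
Words (1..n): norm | mother | talk
Reversed (n..1): talk | mother | norm
Result = "talk mother norm"


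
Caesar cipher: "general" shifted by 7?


Word: "general"
Shift: 7
Each letter → (letter + shift) mod 26:
  'g' (6) + 7 = 13 → 'n'
  'e' (4) + 7 = 11 → 'l'
  'n' (13) + 7 = 20 → 'u'
  'e' (4) + 7 = 11 → 'l'
  'r' (17) + 7 = 24 → 'y'
  'a' (0) + 7 = 7 → 'h'
  'l' (11) + 7 = 18 → 's'
Result = "nlulyhs"


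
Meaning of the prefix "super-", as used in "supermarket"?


Prefix: super-
As in: supermarket -> super- + market
Meaning = above / beyond


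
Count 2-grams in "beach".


Word: "beach" (length 5)
Number of 2-grams = length - 2 + 1 = 5 - 2 + 1
= 4


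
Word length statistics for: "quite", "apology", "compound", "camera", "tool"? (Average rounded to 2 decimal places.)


Lengths: "quite"=5, "apology"=7, "compound"=8, "camera"=6, "tool"=4
Sum = 30, Count = 5
Average = 30/5 = 6.00
= avg=6.00, min=4, max=8


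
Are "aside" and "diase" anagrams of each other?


Word 1: "aside" → sorted: adeis
Word 2: "diase" → sorted: adeis
Same letters? adeis == adeis
Anagram = Yes


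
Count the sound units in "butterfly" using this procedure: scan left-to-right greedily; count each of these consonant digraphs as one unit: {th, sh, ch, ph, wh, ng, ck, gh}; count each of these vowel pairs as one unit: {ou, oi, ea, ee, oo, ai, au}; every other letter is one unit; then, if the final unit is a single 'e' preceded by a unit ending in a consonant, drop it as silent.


Word: "butterfly" (9 letters)
Left-to-right scan:
  1. 'b' (letter)
  2. 'u' (letter)
  3. 't' (letter)
  4. 't' (letter)
  5. 'e' (letter)
  6. 'r' (letter)
  7. 'f' (letter)
  8. 'l' (letter)
  9. 'y' (letter)
Units from scan: 9
Sound units = 9 units


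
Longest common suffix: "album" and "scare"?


Word 1: "album"
Word 2: "scare"
Comparing from end:
  Pos -1: 'm' != 'e' (stop)
LCS = "" (length 0)


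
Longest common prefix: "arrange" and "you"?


Word 1: "arrange"
Word 2: "you"
Comparing from start:
  Pos 0: 'a' != 'y' (stop)
LCP = "" (length 0)


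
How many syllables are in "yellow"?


Word: "yellow"
Syllable breakdown: yel / low
Counting: 2 parts
= 2 syllables


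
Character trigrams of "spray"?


Word: "spray" (length 5)
Number of trigrams = 5 - 3 + 1 = 3
  Position 0: "spr"
  Position 1: "pra"
  Position 2: "ray"
Trigrams = "spr", "pra", "ray"


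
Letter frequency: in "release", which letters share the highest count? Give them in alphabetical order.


Word: "release"
Letter counts:
  'a': 1
  'e': 3
  'l': 1
  'r': 1
  's': 1
Maximum count = 3
Most frequent = 'e' (3 times each)


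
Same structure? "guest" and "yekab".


Pattern of "guest": [0, 1, 2, 3, 4]
Pattern of "yekab": [0, 1, 2, 3, 4]
Patterns match
Same pattern = Yes


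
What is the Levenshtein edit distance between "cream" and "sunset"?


Word 1: "cream" (length 5)
Word 2: "sunset" (length 6)
One optimal edit sequence (insert/delete/substitute each cost 1):
  1. insert 's'  (+1)
  2. substitute 'c' -> 'u'  (+1)
  3. substitute 'r' -> 'n'  (+1)
  4. substitute 'e' -> 's'  (+1)
  5. substitute 'a' -> 'e'  (+1)
  6. substitute 'm' -> 't'  (+1)
Total edit operations: 6
Edit distance = 6


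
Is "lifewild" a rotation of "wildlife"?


Word: "wildlife", Candidate: "lifewild"
Method: check if candidate is substring of word+word
"wildlifewildlife" contains "lifewild"? Yes
Is rotation = Yes


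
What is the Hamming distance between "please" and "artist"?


Comparing character by character (same length = 6):
  Pos 0: 'p' vs 'a' !=
  Pos 1: 'l' vs 'r' !=
  Pos 2: 'e' vs 't' !=
  Pos 3: 'a' vs 'i' !=
  Pos 4: 's' vs 's' =
  Pos 5: 'e' vs 't' !=
Hamming distance = 5


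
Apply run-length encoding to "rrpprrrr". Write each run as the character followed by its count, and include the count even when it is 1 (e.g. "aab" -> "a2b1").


String: "rrpprrrr"
Scanning for consecutive runs:
  'r' x 2
  'p' x 2
  'r' x 4
RLE = "r2p2r4"


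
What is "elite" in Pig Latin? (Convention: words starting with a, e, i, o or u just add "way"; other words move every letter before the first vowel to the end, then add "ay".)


Word: "elite"
Starts with vowel → add 'way'
Pig Latin = "eliteway"


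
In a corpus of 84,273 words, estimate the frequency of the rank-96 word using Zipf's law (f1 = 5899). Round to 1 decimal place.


Zipf's law: f(r) = f(1) / r
f(1) = 5899
f(96) = 5899 / 96
= 61.4 occurrences


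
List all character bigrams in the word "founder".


Word: "founder" (length 7)
Number of bigrams = 7 - 2 + 1 = 6
  Position 0: "fo"
  Position 1: "ou"
  Position 2: "un"
  Position 3: "nd"
  Position 4: "de"
  Position 5: "er"
Bigrams = "fo", "ou", "un", "nd", "de", "er"


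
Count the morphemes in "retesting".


Word: "retesting"
Morphemes: re- / test / -ing
Each morpheme carries meaning
= 3 morphemes


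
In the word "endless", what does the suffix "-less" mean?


Suffix: -less
Example: endless (end + -less)
Meaning = without


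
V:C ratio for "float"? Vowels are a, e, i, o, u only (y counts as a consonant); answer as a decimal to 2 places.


Word: "float"
Vowels (a,e,i,o,u): 2
Consonants: 3
Ratio = 2/3
= 0.67


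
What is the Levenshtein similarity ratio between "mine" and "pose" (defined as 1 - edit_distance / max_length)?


Word 1: "mine" (length 4)
Word 2: "pose" (length 4)
One optimal edit sequence:
  1. substitute 'm' -> 'p'  (+1)
  2. substitute 'i' -> 'o'  (+1)
  3. substitute 'n' -> 's'  (+1)
  4. keep 'e'
Edit distance = 3
Max length = max(4, 4) = 4
Similarity = 1 - 3/4
= 0.2500


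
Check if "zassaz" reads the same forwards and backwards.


Word: "zassaz"
Reversed: "zassaz"
Forward == Backward? zassaz == zassaz
Palindrome = Yes


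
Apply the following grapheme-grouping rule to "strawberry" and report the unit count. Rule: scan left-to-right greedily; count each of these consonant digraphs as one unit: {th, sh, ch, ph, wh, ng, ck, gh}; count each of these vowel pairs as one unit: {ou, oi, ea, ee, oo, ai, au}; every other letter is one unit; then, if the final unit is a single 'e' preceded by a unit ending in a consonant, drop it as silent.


Word: "strawberry" (10 letters)
Left-to-right scan:
  1. 's' (letter)
  2. 't' (letter)
  3. 'r' (letter)
  4. 'a' (letter)
  5. 'w' (letter)
  6. 'b' (letter)
  7. 'e' (letter)
  8. 'r' (letter)
  9. 'r' (letter)
  10. 'y' (letter)
Units from scan: 10
Sound units = 10 units


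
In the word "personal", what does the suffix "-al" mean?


Suffix: -al
Example: personal (person + -al)
Meaning = relating to


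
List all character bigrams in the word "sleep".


Word: "sleep" (length 5)
Number of bigrams = 5 - 2 + 1 = 4
  Position 0: "sl"
  Position 1: "le"
  Position 2: "ee"
  Position 3: "ep"
Bigrams = "sl", "le", "ee", "ep"


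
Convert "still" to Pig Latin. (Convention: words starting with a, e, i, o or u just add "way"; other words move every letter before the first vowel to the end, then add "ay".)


Word: "still"
Starts with consonant(s) → move to end, add 'ay'
Consonant cluster: "st"
Pig Latin = "illstay"


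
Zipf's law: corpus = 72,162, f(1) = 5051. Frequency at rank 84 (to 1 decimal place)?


Zipf's law: f(r) = f(1) / r
f(1) = 5051
f(84) = 5051 / 84
= 60.1 occurrences


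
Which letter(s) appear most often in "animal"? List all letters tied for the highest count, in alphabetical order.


Word: "animal"
Letter counts:
  'a': 2
  'i': 1
  'l': 1
  'm': 1
  'n': 1
Maximum count = 2
Most frequent = 'a' (2 times each)


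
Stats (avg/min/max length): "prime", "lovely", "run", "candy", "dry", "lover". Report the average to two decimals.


Lengths: "prime"=5, "lovely"=6, "run"=3, "candy"=5, "dry"=3, "lover"=5
Sum = 27, Count = 6
Average = 27/6 = 4.50
= avg=4.50, min=3, max=6


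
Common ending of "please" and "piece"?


Word 1: "please"
Word 2: "piece"
Comparing from end:
  Pos -1: 'e' == 'e'
  Pos -2: 's' != 'c' (stop)
LCS = "e" (length 1)


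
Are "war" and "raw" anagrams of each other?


Word 1: "war" → sorted: arw
Word 2: "raw" → sorted: arw
Same letters? arw == arw
Anagram = Yes


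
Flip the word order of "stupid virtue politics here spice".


Original: "stupid virtue politics here spice"
Words (1..n): stupid | virtue | politics | here | spice
Reversed (n..1): spice | here | politics | virtue | stupid
Result = "spice here politics virtue stupid"


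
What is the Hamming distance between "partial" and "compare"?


Comparing character by character (same length = 7):
  Pos 0: 'p' vs 'c' !=
  Pos 1: 'a' vs 'o' !=
  Pos 2: 'r' vs 'm' !=
  Pos 3: 't' vs 'p' !=
  Pos 4: 'i' vs 'a' !=
  Pos 5: 'a' vs 'r' !=
  Pos 6: 'l' vs 'e' !=
Hamming distance = 7


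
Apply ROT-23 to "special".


Word: "special"
Shift: 23
Each letter → (letter + shift) mod 26:
  's' (18) + 23 = 15 → 'p'
  'p' (15) + 23 = 12 → 'm'
  'e' (4) + 23 = 1 → 'b'
  'c' (2) + 23 = 25 → 'z'
  'i' (8) + 23 = 5 → 'f'
  'a' (0) + 23 = 23 → 'x'
  'l' (11) + 23 = 8 → 'i'
Result = "pmbzfxi"


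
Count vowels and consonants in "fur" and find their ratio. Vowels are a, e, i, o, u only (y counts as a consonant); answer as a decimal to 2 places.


Word: "fur"
Vowels (a,e,i,o,u): 1
Consonants: 2
Ratio = 1/2
= 0.50


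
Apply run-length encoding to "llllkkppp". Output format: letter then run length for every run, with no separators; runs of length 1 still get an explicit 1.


String: "llllkkppp"
Scanning for consecutive runs:
  'l' x 4
  'k' x 2
  'p' x 3
RLE = "l4k2p3"


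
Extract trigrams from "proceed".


Word: "proceed" (length 7)
Number of trigrams = 7 - 3 + 1 = 5
  Position 0: "pro"
  Position 1: "roc"
  Position 2: "oce"
  Position 3: "cee"
  Position 4: "eed"
Trigrams = "pro", "roc", "oce", "cee", "eed"


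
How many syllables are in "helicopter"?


Word: "helicopter"
Syllable breakdown: hel / i / cop / ter
Counting: 4 parts
= 4 syllables


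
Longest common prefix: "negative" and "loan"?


Word 1: "negative"
Word 2: "loan"
Comparing from start:
  Pos 0: 'n' != 'l' (stop)
LCP = "" (length 0)


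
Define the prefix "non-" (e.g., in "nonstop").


Prefix: non-
As in: nonstop -> non- + stop
Meaning = not


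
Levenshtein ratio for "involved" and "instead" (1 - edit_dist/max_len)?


Word 1: "involved" (length 8)
Word 2: "instead" (length 7)
One optimal edit sequence:
  1. keep 'i'
  2. keep 'n'
  3. delete 'v'  (+1)
  4. substitute 'o' -> 's'  (+1)
  5. substitute 'l' -> 't'  (+1)
  6. substitute 'v' -> 'e'  (+1)
  7. substitute 'e' -> 'a'  (+1)
  8. keep 'd'
Edit distance = 5
Max length = max(8, 7) = 8
Similarity = 1 - 5/8
= 0.3750


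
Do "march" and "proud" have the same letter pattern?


Pattern of "march": [0, 1, 2, 3, 4]
Pattern of "proud": [0, 1, 2, 3, 4]
Patterns match
Same pattern = Yes


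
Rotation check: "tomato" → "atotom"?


Word: "tomato", Candidate: "atotom"
Method: check if candidate is substring of word+word
"tomatotomato" contains "atotom"? Yes
Is rotation = Yes


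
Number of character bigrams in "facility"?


Word: "facility" (length 8)
Number of 2-grams = length - 2 + 1 = 8 - 2 + 1
= 7


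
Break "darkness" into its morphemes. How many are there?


Word: "darkness"
Morphemes: dark / -ness
Each morpheme carries meaning
= 2 morphemes


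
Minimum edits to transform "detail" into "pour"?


Word 1: "detail" (length 6)
Word 2: "pour" (length 4)
One optimal edit sequence (insert/delete/substitute each cost 1):
  1. delete 'd'  (+1)
  2. delete 'e'  (+1)
  3. substitute 't' -> 'p'  (+1)
  4. substitute 'a' -> 'o'  (+1)
  5. substitute 'i' -> 'u'  (+1)
  6. substitute 'l' -> 'r'  (+1)
Total edit operations: 6
Edit distance = 6


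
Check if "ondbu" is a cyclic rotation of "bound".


Word: "bound", Candidate: "ondbu"
Method: check if candidate is substring of word+word
"boundbound" contains "ondbu"? No
Is rotation = No


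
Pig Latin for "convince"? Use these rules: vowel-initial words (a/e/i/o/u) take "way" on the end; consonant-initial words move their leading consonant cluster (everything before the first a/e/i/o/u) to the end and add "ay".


Word: "convince"
Starts with consonant(s) → move to end, add 'ay'
Consonant cluster: "c"
Pig Latin = "onvincecay"


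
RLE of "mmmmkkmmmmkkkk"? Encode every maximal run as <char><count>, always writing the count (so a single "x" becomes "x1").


String: "mmmmkkmmmmkkkk"
Scanning for consecutive runs:
  'm' x 4
  'k' x 2
  'm' x 4
  'k' x 4
RLE = "m4k2m4k4"


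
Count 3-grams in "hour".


Word: "hour" (length 4)
Number of 3-grams = length - 3 + 1 = 4 - 3 + 1
= 2


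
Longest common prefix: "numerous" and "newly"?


Word 1: "numerous"
Word 2: "newly"
Comparing from start:
  Pos 0: 'n' == 'n'
  Pos 1: 'u' != 'e' (stop)
LCP = "n" (length 1)


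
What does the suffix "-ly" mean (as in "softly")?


Suffix: -ly
Example: softly (soft + -ly)
Meaning = in a manner


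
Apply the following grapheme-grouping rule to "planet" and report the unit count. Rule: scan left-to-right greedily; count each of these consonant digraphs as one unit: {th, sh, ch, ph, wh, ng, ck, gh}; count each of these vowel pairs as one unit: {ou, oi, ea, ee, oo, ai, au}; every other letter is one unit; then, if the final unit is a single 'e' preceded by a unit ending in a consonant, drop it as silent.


Word: "planet" (6 letters)
Left-to-right scan:
  (1) 'p' (letter)
  (2) 'l' (letter)
  (3) 'a' (letter)
  (4) 'n' (letter)
  (5) 'e' (letter)
  (6) 't' (letter)
Units from scan: 6
Sound units = 6 units


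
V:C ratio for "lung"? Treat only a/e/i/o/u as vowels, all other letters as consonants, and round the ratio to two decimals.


Word: "lung"
Vowels (a,e,i,o,u): 1
Consonants: 3
Ratio = 1/3
= 0.33


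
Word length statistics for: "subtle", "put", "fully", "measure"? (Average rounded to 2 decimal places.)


Lengths: "subtle"=6, "put"=3, "fully"=5, "measure"=7
Sum = 21, Count = 4
Average = 21/4 = 5.25
= avg=5.25, min=3, max=7


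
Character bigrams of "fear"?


Word: "fear" (length 4)
Number of bigrams = 4 - 2 + 1 = 3
  Position 0: "fe"
  Position 1: "ea"
  Position 2: "ar"
Bigrams = "fe", "ea", "ar"


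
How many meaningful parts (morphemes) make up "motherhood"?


Word: "motherhood"
Morphemes: mother / -hood
Each morpheme carries meaning
= 2 morphemes


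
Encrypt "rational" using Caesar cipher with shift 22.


Word: "rational"
Shift: 22
Each letter → (letter + shift) mod 26:
  'r' (17) + 22 = 13 → 'n'
  'a' (0) + 22 = 22 → 'w'
  't' (19) + 22 = 15 → 'p'
  'i' (8) + 22 = 4 → 'e'
  'o' (14) + 22 = 10 → 'k'
  'n' (13) + 22 = 9 → 'j'
  'a' (0) + 22 = 22 → 'w'
  'l' (11) + 22 = 7 → 'h'
Result = "nwpekjwh"


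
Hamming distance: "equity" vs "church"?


Comparing character by character (same length = 6):
  Pos 0: 'e' vs 'c' !=
  Pos 1: 'q' vs 'h' !=
  Pos 2: 'u' vs 'u' =
  Pos 3: 'i' vs 'r' !=
  Pos 4: 't' vs 'c' !=
  Pos 5: 'y' vs 'h' !=
Hamming distance = 5


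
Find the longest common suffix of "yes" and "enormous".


Word 1: "yes"
Word 2: "enormous"
Comparing from end:
  Pos -1: 's' == 's'
  Pos -2: 'e' != 'u' (stop)
LCS = "s" (length 1)


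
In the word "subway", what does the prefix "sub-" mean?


Prefix: sub-
Example: subway = sub- + way
Meaning = under / below


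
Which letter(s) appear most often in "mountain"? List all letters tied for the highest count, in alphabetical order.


Word: "mountain"
Letter counts:
  'a': 1
  'i': 1
  'm': 1
  'n': 2
  'o': 1
  't': 1
  'u': 1
Maximum count = 2
Most frequent = 'n' (2 times each)


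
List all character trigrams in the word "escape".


Word: "escape" (length 6)
Number of trigrams = 6 - 3 + 1 = 4
  Position 0: "esc"
  Position 1: "sca"
  Position 2: "cap"
  Position 3: "ape"
Trigrams = "esc", "sca", "cap", "ape"


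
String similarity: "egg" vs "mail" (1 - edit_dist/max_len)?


Word 1: "egg" (length 3)
Word 2: "mail" (length 4)
One optimal edit sequence:
  1. insert 'm'  (+1)
  2. substitute 'e' -> 'a'  (+1)
  3. substitute 'g' -> 'i'  (+1)
  4. substitute 'g' -> 'l'  (+1)
Edit distance = 4
Max length = max(3, 4) = 4
Similarity = 1 - 4/4
= 0.0000
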